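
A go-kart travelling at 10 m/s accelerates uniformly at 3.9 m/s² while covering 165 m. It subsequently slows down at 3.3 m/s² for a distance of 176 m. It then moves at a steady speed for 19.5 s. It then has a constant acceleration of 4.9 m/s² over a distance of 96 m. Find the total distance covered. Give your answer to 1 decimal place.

Phase 1 (accelerating): v₀ = 10.0 m/s, a = 3.9 m/s².
v² = v₀² + 2aΔx = 10.0² + 2·3.9·165 = 1390 → v = 37.2 m/s
t = (v − v₀)/a = (37.2 − 10.0)/3.9 = 6.99 s

Phase 2 (decelerating): v₀ = 37.2 m/s, a = -3.3 m/s².
v² = v₀² + 2aΔx = 37.2² + 2·-3.3·176 = 225 → v = 15.0 m/s
t = (v − v₀)/a = (15.0 − 37.2)/-3.3 = 6.74 s

Phase 3 (constant speed): v₀ = 15.0 m/s, a = 0 m/s².
v = v₀ + at = 15.0 + (0)(19.5) = 15.0 m/s
Δx = v₀t + ½at² = 15.0·19.5 + 0.5·0·19.5² = 293 m

Phase 4 (accelerating): v₀ = 15.0 m/s, a = 4.9 m/s².
v² = v₀² + 2aΔx = 15.0² + 2·4.9·96 = 1170 → v = 34.1 m/s
t = (v − v₀)/a = (34.1 − 15.0)/4.9 = 3.91 s
Total distance = 165 + 176 + 293 + 96.0 = 730 m

729.8 m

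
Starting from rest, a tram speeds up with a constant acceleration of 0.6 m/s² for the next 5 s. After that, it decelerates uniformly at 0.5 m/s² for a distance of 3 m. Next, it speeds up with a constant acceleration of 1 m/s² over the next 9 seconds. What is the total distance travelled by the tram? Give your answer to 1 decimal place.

73.0 m

Phase 1 (accelerating): v₀ = 0 m/s, a = 0.6 m/s².
v = v₀ + at = 0 + (0.6)(5) = 3.00 m/s
Δx = v₀t + ½at² = 0·5 + 0.5·0.6·5² = 7.50 m

Phase 2 (decelerating): v₀ = 3.00 m/s, a = -0.5 m/s².
v² = v₀² + 2aΔx = 3.00² + 2·-0.5·3 = 6.00 → v = 2.45 m/s
t = (v − v₀)/a = (2.45 − 3.00)/-0.5 = 1.10 s

Phase 3 (accelerating): v₀ = 2.45 m/s, a = 1 m/s².
v = v₀ + at = 2.45 + (1)(9) = 11.4 m/s
Δx = v₀t + ½at² = 2.45·9 + 0.5·1·9² = 62.5 m
Total distance = 7.50 + 3.00 + 62.5 = 73.0 m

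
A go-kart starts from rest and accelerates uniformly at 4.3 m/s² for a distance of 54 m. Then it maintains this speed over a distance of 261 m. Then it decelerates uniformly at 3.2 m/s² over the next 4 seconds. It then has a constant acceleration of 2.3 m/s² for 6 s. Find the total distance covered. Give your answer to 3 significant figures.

469 m

Phase 1 (accelerating): v₀ = 0 m/s, a = 4.3 m/s².
v² = v₀² + 2aΔx = 0² + 2·4.3·54 = 464 → v = 21.5 m/s
t = (v − v₀)/a = (21.5 − 0)/4.3 = 5.01 s

Phase 2 (constant speed): v₀ = 21.5 m/s, a = 0 m/s².
Constant speed: t = d/v = 261/21.5 = 12.1 s

Phase 3 (decelerating): v₀ = 21.5 m/s, a = -3.2 m/s².
v = v₀ + at = 21.5 + (-3.2)(4) = 8.75 m/s
Δx = v₀t + ½at² = 21.5·4 + 0.5·-3.2·4² = 60.6 m

Phase 4 (accelerating): v₀ = 8.75 m/s, a = 2.3 m/s².
v = v₀ + at = 8.75 + (2.3)(6) = 22.5 m/s
Δx = v₀t + ½at² = 8.75·6 + 0.5·2.3·6² = 93.9 m
Total distance = 54.0 + 261 + 60.6 + 93.9 = 469 m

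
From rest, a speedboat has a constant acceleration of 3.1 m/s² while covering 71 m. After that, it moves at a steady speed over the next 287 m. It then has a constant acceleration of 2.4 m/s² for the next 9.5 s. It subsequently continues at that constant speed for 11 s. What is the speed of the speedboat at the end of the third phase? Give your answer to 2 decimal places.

Phase 1 (accelerating): v₀ = 0 m/s, a = 3.1 m/s².
v² = v₀² + 2aΔx = 0² + 2·3.1·71 = 440 → v = 21.0 m/s
t = (v − v₀)/a = (21.0 − 0)/3.1 = 6.77 s

Phase 2 (constant speed): v₀ = 21.0 m/s, a = 0 m/s².
Constant speed: t = d/v = 287/21.0 = 13.7 s

Phase 3 (accelerating): v₀ = 21.0 m/s, a = 2.4 m/s².
v = v₀ + at = 21.0 + (2.4)(9.5) = 43.8 m/s
Δx = v₀t + ½at² = 21.0·9.5 + 0.5·2.4·9.5² = 308 m
Speed at end of phase 3 = 43.8 m/s

43.78 m/s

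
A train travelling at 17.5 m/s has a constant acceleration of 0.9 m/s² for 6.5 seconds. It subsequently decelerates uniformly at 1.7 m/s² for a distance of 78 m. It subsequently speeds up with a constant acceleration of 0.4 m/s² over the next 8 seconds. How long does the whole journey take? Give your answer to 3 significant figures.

Phase 1 (accelerating): v₀ = 17.5 m/s, a = 0.9 m/s².
v = v₀ + at = 17.5 + (0.9)(6.5) = 23.4 m/s
Δx = v₀t + ½at² = 17.5·6.5 + 0.5·0.9·6.5² = 133 m

Phase 2 (decelerating): v₀ = 23.4 m/s, a = -1.7 m/s².
v² = v₀² + 2aΔx = 23.4² + 2·-1.7·78 = 280 → v = 16.7 m/s
t = (v − v₀)/a = (16.7 − 23.4)/-1.7 = 3.89 s

Phase 3 (accelerating): v₀ = 16.7 m/s, a = 0.4 m/s².
v = v₀ + at = 16.7 + (0.4)(8) = 19.9 m/s
Δx = v₀t + ½at² = 16.7·8 + 0.5·0.4·8² = 147 m
Total time = 6.50 + 3.89 + 8.00 = 18.4 s

18.4 s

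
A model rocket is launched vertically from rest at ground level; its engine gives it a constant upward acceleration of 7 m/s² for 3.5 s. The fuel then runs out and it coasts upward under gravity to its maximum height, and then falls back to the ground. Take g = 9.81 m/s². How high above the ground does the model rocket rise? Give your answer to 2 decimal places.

73.47 m

Phase 1 (powered ascent): v₀ = 0 m/s, a = 7 m/s².
v = v₀ + at = 0 + (7)(3.5) = 24.5 m/s
Δx = v₀t + ½at² = 0·3.5 + 0.5·7·3.5² = 42.9 m

Phase 2 (coasting upward): v₀ = 24.5 m/s, a = -9.81 m/s².
v = v₀ + at → t = (0 − 24.5) / -9.81 = 2.50 s
v² = v₀² + 2aΔx → Δx = (0² − 24.5²)/(2·-9.81) = 30.6 m
Maximum height = 42.9 + 30.6 = 73.5 m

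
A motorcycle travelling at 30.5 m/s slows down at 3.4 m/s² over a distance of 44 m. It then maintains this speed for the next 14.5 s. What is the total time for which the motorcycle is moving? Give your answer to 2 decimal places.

16.08 s

Phase 1 (decelerating): v₀ = 30.5 m/s, a = -3.4 m/s².
v² = v₀² + 2aΔx = 30.5² + 2·-3.4·44 = 631 → v = 25.1 m/s
t = (v − v₀)/a = (25.1 − 30.5)/-3.4 = 1.58 s

Phase 2 (constant speed): v₀ = 25.1 m/s, a = 0 m/s².
v = v₀ + at = 25.1 + (0)(14.5) = 25.1 m/s
Δx = v₀t + ½at² = 25.1·14.5 + 0.5·0·14.5² = 364 m
Total time = 1.58 + 14.5 = 16.1 s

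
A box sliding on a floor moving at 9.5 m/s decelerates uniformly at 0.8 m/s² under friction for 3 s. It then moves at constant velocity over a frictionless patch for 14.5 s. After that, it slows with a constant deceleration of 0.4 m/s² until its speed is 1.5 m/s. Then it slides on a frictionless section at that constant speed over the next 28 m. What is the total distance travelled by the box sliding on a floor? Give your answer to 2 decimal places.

Phase 1 (decelerating): v₀ = 9.50 m/s, a = -0.8 m/s².
v = v₀ + at = 9.50 + (-0.8)(3) = 7.10 m/s
Δx = v₀t + ½at² = 9.50·3 + 0.5·-0.8·3² = 24.9 m

Phase 2 (constant speed): v₀ = 7.10 m/s, a = 0 m/s².
v = v₀ + at = 7.10 + (0)(14.5) = 7.10 m/s
Δx = v₀t + ½at² = 7.10·14.5 + 0.5·0·14.5² = 103 m

Phase 3 (decelerating): v₀ = 7.10 m/s, a = -0.4 m/s².
v = v₀ + at → t = (1.5 − 7.10) / -0.4 = 14.0 s
v² = v₀² + 2aΔx → Δx = (1.5² − 7.10²)/(2·-0.4) = 60.2 m

Phase 4 (constant speed): v₀ = 1.50 m/s, a = 0 m/s².
Constant speed: t = d/v = 28/1.50 = 18.7 s
Total distance = 24.9 + 103 + 60.2 + 28.0 = 216 m

216.05 m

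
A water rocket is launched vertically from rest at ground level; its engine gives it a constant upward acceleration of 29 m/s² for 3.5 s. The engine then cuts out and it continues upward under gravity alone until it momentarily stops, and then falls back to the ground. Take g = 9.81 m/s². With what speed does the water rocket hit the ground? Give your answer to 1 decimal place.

Phase 1 (powered ascent): v₀ = 0 m/s, a = 29 m/s².
v = v₀ + at = 0 + (29)(3.5) = 102 m/s
Δx = v₀t + ½at² = 0·3.5 + 0.5·29·3.5² = 178 m

Phase 2 (coasting upward): v₀ = 102 m/s, a = -9.81 m/s².
v = v₀ + at → t = (0 − 102) / -9.81 = 10.3 s
v² = v₀² + 2aΔx → Δx = (0² − 102²)/(2·-9.81) = 525 m

Phase 3 (free fall): v₀ = 0 m/s, a = -9.81 m/s².
Falls 703 m from rest: t = √(2·703/9.81) = 12.0 s; v = g·t = 117 m/s.
Impact speed = 117 m/s

117.4 m/s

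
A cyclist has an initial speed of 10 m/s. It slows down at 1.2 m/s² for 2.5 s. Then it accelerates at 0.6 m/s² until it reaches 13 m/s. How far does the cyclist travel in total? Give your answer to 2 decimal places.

Phase 1 (decelerating): v₀ = 10.0 m/s, a = -1.2 m/s².
v = v₀ + at = 10.0 + (-1.2)(2.5) = 7.00 m/s
Δx = v₀t + ½at² = 10.0·2.5 + 0.5·-1.2·2.5² = 21.2 m

Phase 2 (accelerating): v₀ = 7.00 m/s, a = 0.6 m/s².
v = v₀ + at → t = (13 − 7.00) / 0.6 = 10.0 s
v² = v₀² + 2aΔx → Δx = (13² − 7.00²)/(2·0.6) = 100 m
Total distance = 21.2 + 100 = 121 m

121.25 m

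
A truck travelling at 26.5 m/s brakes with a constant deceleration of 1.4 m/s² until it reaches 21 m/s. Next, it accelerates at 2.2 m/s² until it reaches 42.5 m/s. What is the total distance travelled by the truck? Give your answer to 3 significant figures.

404 m

Phase 1 (decelerating): v₀ = 26.5 m/s, a = -1.4 m/s².
v = v₀ + at → t = (21 − 26.5) / -1.4 = 3.93 s
v² = v₀² + 2aΔx → Δx = (21² − 26.5²)/(2·-1.4) = 93.3 m

Phase 2 (accelerating): v₀ = 21.0 m/s, a = 2.2 m/s².
v = v₀ + at → t = (42.5 − 21.0) / 2.2 = 9.77 s
v² = v₀² + 2aΔx → Δx = (42.5² − 21.0²)/(2·2.2) = 310 m
Total distance = 93.3 + 310 = 404 m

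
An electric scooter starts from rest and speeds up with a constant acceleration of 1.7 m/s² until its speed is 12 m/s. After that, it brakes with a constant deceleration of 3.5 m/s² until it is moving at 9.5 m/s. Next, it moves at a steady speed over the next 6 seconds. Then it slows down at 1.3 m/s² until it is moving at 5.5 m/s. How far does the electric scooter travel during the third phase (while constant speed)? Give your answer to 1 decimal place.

Phase 1 (accelerating): v₀ = 0 m/s, a = 1.7 m/s².
v = v₀ + at → t = (12 − 0) / 1.7 = 7.06 s
v² = v₀² + 2aΔx → Δx = (12² − 0²)/(2·1.7) = 42.4 m

Phase 2 (decelerating): v₀ = 12.0 m/s, a = -3.5 m/s².
v = v₀ + at → t = (9.5 − 12.0) / -3.5 = 0.714 s
v² = v₀² + 2aΔx → Δx = (9.5² − 12.0²)/(2·-3.5) = 7.68 m

Phase 3 (constant speed): v₀ = 9.50 m/s, a = 0 m/s².
v = v₀ + at = 9.50 + (0)(6) = 9.50 m/s
Δx = v₀t + ½at² = 9.50·6 + 0.5·0·6² = 57.0 m
Distance in phase 3 = 57.0 m

57.0 m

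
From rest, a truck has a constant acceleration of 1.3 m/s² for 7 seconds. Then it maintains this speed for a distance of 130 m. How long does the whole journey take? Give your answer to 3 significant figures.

21.3 s

Phase 1 (accelerating): v₀ = 0 m/s, a = 1.3 m/s².
v = v₀ + at = 0 + (1.3)(7) = 9.10 m/s
Δx = v₀t + ½at² = 0·7 + 0.5·1.3·7² = 31.8 m

Phase 2 (constant speed): v₀ = 9.10 m/s, a = 0 m/s².
Constant speed: t = d/v = 130/9.10 = 14.3 s
Total time = 7.00 + 14.3 = 21.3 s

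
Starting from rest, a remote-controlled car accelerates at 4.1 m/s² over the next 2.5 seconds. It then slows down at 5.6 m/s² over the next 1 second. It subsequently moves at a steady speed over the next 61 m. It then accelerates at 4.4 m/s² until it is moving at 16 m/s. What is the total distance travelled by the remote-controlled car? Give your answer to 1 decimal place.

107.9 m

Phase 1 (accelerating): v₀ = 0 m/s, a = 4.1 m/s².
v = v₀ + at = 0 + (4.1)(2.5) = 10.2 m/s
Δx = v₀t + ½at² = 0·2.5 + 0.5·4.1·2.5² = 12.8 m

Phase 2 (decelerating): v₀ = 10.2 m/s, a = -5.6 m/s².
v = v₀ + at = 10.2 + (-5.6)(1) = 4.65 m/s
Δx = v₀t + ½at² = 10.2·1 + 0.5·-5.6·1² = 7.45 m

Phase 3 (constant speed): v₀ = 4.65 m/s, a = 0 m/s².
Constant speed: t = d/v = 61/4.65 = 13.1 s

Phase 4 (accelerating): v₀ = 4.65 m/s, a = 4.4 m/s².
v = v₀ + at → t = (16 − 4.65) / 4.4 = 2.58 s
v² = v₀² + 2aΔx → Δx = (16² − 4.65²)/(2·4.4) = 26.6 m
Total distance = 12.8 + 7.45 + 61.0 + 26.6 = 108 m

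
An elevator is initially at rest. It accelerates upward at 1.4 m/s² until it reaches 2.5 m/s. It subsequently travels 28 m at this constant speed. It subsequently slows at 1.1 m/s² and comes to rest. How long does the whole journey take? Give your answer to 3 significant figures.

Phase 1 (accelerating): v₀ = 0 m/s, a = 1.4 m/s².
v = v₀ + at → t = (2.5 − 0) / 1.4 = 1.79 s
v² = v₀² + 2aΔx → Δx = (2.5² − 0²)/(2·1.4) = 2.23 m

Phase 2 (constant speed): v₀ = 2.50 m/s, a = 0 m/s².
Constant speed: t = d/v = 28/2.50 = 11.2 s

Phase 3 (decelerating): v₀ = 2.50 m/s, a = -1.1 m/s².
v = v₀ + at → t = (0 − 2.50) / -1.1 = 2.27 s
v² = v₀² + 2aΔx → Δx = (0² − 2.50²)/(2·-1.1) = 2.84 m
Total time = 1.79 + 11.2 + 2.27 = 15.3 s

15.3 s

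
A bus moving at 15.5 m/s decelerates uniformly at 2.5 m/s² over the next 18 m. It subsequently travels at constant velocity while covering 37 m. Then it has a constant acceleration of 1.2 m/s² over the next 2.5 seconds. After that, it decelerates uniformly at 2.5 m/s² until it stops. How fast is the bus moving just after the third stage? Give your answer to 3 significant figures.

15.3 m/s

Phase 1 (decelerating): v₀ = 15.5 m/s, a = -2.5 m/s².
v² = v₀² + 2aΔx = 15.5² + 2·-2.5·18 = 150 → v = 12.3 m/s
t = (v − v₀)/a = (12.3 − 15.5)/-2.5 = 1.30 s

Phase 2 (constant speed): v₀ = 12.3 m/s, a = 0 m/s².
Constant speed: t = d/v = 37/12.3 = 3.02 s

Phase 3 (accelerating): v₀ = 12.3 m/s, a = 1.2 m/s².
v = v₀ + at = 12.3 + (1.2)(2.5) = 15.3 m/s
Δx = v₀t + ½at² = 12.3·2.5 + 0.5·1.2·2.5² = 34.4 m
Speed at end of phase 3 = 15.3 m/s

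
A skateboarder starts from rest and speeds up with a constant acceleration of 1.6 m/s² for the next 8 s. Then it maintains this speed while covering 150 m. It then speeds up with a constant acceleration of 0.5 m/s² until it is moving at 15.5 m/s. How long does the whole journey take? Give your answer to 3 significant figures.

25.1 s

Phase 1 (accelerating): v₀ = 0 m/s, a = 1.6 m/s².
v = v₀ + at = 0 + (1.6)(8) = 12.8 m/s
Δx = v₀t + ½at² = 0·8 + 0.5·1.6·8² = 51.2 m

Phase 2 (constant speed): v₀ = 12.8 m/s, a = 0 m/s².
Constant speed: t = d/v = 150/12.8 = 11.7 s

Phase 3 (accelerating): v₀ = 12.8 m/s, a = 0.5 m/s².
v = v₀ + at → t = (15.5 − 12.8) / 0.5 = 5.40 s
v² = v₀² + 2aΔx → Δx = (15.5² − 12.8²)/(2·0.5) = 76.4 m
Total time = 8.00 + 11.7 + 5.40 = 25.1 s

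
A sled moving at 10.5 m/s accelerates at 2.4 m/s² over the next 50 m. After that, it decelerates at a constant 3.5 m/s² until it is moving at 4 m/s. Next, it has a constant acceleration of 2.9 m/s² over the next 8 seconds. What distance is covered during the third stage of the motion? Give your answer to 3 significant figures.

Phase 1 (accelerating): v₀ = 10.5 m/s, a = 2.4 m/s².
v² = v₀² + 2aΔx = 10.5² + 2·2.4·50 = 350 → v = 18.7 m/s
t = (v − v₀)/a = (18.7 − 10.5)/2.4 = 3.42 s

Phase 2 (decelerating): v₀ = 18.7 m/s, a = -3.5 m/s².
v = v₀ + at → t = (4 − 18.7) / -3.5 = 4.20 s
v² = v₀² + 2aΔx → Δx = (4² − 18.7²)/(2·-3.5) = 47.8 m

Phase 3 (accelerating): v₀ = 4.00 m/s, a = 2.9 m/s².
v = v₀ + at = 4.00 + (2.9)(8) = 27.2 m/s
Δx = v₀t + ½at² = 4.00·8 + 0.5·2.9·8² = 125 m
Distance in phase 3 = 125 m

125 m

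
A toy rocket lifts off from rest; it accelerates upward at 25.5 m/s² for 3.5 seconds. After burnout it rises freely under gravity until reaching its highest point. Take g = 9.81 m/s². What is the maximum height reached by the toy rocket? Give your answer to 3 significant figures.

562 m

Phase 1 (powered ascent): v₀ = 0 m/s, a = 25.5 m/s².
v = v₀ + at = 0 + (25.5)(3.5) = 89.2 m/s
Δx = v₀t + ½at² = 0·3.5 + 0.5·25.5·3.5² = 156 m

Phase 2 (coasting upward): v₀ = 89.2 m/s, a = -9.81 m/s².
v = v₀ + at → t = (0 − 89.2) / -9.81 = 9.10 s
v² = v₀² + 2aΔx → Δx = (0² − 89.2²)/(2·-9.81) = 406 m
Maximum height = 156 + 406 = 562 m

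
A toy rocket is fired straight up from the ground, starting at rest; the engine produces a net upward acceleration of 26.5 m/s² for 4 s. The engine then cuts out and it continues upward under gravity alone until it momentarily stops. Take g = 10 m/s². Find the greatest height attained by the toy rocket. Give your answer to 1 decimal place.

Phase 1 (powered ascent): v₀ = 0 m/s, a = 26.5 m/s².
v = v₀ + at = 0 + (26.5)(4) = 106 m/s
Δx = v₀t + ½at² = 0·4 + 0.5·26.5·4² = 212 m

Phase 2 (coasting upward): v₀ = 106 m/s, a = -10 m/s².
v = v₀ + at → t = (0 − 106) / -10 = 10.6 s
v² = v₀² + 2aΔx → Δx = (0² − 106²)/(2·-10) = 562 m
Maximum height = 212 + 562 = 774 m

773.8 m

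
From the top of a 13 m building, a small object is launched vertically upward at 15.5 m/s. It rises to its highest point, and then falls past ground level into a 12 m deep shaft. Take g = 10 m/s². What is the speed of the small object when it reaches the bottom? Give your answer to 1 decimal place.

27.2 m/s

Phase 1 (rising): v₀ = 15.5 m/s, a = -10 m/s².
v = v₀ + at → t = (0 − 15.5) / -10 = 1.55 s
v² = v₀² + 2aΔx → Δx = (0² − 15.5²)/(2·-10) = 12.0 m

Phase 2 (falling): v₀ = 0 m/s, a = -10 m/s².
Falls 37.0 m from rest: t = √(2·37.0/10) = 2.72 s; v = g·t = 27.2 m/s.
Final speed = 27.2 m/s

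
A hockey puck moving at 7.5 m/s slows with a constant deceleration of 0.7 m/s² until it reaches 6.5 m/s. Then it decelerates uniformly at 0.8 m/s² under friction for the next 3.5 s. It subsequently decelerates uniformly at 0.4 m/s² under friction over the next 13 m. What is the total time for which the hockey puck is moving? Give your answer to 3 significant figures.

9.64 s

Phase 1 (decelerating): v₀ = 7.50 m/s, a = -0.7 m/s².
v = v₀ + at → t = (6.5 − 7.50) / -0.7 = 1.43 s
v² = v₀² + 2aΔx → Δx = (6.5² − 7.50²)/(2·-0.7) = 10.0 m

Phase 2 (decelerating): v₀ = 6.50 m/s, a = -0.8 m/s².
v = v₀ + at = 6.50 + (-0.8)(3.5) = 3.70 m/s
Δx = v₀t + ½at² = 6.50·3.5 + 0.5·-0.8·3.5² = 17.9 m

Phase 3 (decelerating): v₀ = 3.70 m/s, a = -0.4 m/s².
v² = v₀² + 2aΔx = 3.70² + 2·-0.4·13 = 3.29 → v = 1.81 m/s
t = (v − v₀)/a = (1.81 − 3.70)/-0.4 = 4.72 s
Total time = 1.43 + 3.50 + 4.72 = 9.64 s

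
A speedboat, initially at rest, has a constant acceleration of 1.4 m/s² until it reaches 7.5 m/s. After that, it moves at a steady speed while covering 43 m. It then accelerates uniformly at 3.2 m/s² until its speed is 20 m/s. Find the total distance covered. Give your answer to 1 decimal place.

116.8 m

Phase 1 (accelerating): v₀ = 0 m/s, a = 1.4 m/s².
v = v₀ + at → t = (7.5 − 0) / 1.4 = 5.36 s
v² = v₀² + 2aΔx → Δx = (7.5² − 0²)/(2·1.4) = 20.1 m

Phase 2 (constant speed): v₀ = 7.50 m/s, a = 0 m/s².
Constant speed: t = d/v = 43/7.50 = 5.73 s

Phase 3 (accelerating): v₀ = 7.50 m/s, a = 3.2 m/s².
v = v₀ + at → t = (20 − 7.50) / 3.2 = 3.91 s
v² = v₀² + 2aΔx → Δx = (20² − 7.50²)/(2·3.2) = 53.7 m
Total distance = 20.1 + 43.0 + 53.7 = 117 m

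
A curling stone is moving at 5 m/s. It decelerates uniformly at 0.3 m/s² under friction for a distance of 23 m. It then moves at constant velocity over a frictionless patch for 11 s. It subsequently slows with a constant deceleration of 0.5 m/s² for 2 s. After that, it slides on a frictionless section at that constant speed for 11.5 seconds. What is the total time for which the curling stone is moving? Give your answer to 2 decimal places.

30.01 s

Phase 1 (decelerating): v₀ = 5.00 m/s, a = -0.3 m/s².
v² = v₀² + 2aΔx = 5.00² + 2·-0.3·23 = 11.2 → v = 3.35 m/s
t = (v − v₀)/a = (3.35 − 5.00)/-0.3 = 5.51 s

Phase 2 (constant speed): v₀ = 3.35 m/s, a = 0 m/s².
v = v₀ + at = 3.35 + (0)(11) = 3.35 m/s
Δx = v₀t + ½at² = 3.35·11 + 0.5·0·11² = 36.8 m

Phase 3 (decelerating): v₀ = 3.35 m/s, a = -0.5 m/s².
v = v₀ + at = 3.35 + (-0.5)(2) = 2.35 m/s
Δx = v₀t + ½at² = 3.35·2 + 0.5·-0.5·2² = 5.69 m

Phase 4 (constant speed): v₀ = 2.35 m/s, a = 0 m/s².
v = v₀ + at = 2.35 + (0)(11.5) = 2.35 m/s
Δx = v₀t + ½at² = 2.35·11.5 + 0.5·0·11.5² = 27.0 m
Total time = 5.51 + 11.0 + 2.00 + 11.5 = 30.0 s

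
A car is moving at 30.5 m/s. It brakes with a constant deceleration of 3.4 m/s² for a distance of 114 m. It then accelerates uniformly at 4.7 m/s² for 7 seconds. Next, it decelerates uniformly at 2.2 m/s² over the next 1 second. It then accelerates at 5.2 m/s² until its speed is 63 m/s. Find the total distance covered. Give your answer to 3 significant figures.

Phase 1 (decelerating): v₀ = 30.5 m/s, a = -3.4 m/s².
v² = v₀² + 2aΔx = 30.5² + 2·-3.4·114 = 155 → v = 12.5 m/s
t = (v − v₀)/a = (12.5 − 30.5)/-3.4 = 5.31 s

Phase 2 (accelerating): v₀ = 12.5 m/s, a = 4.7 m/s².
v = v₀ + at = 12.5 + (4.7)(7) = 45.4 m/s
Δx = v₀t + ½at² = 12.5·7 + 0.5·4.7·7² = 202 m

Phase 3 (decelerating): v₀ = 45.4 m/s, a = -2.2 m/s².
v = v₀ + at = 45.4 + (-2.2)(1) = 43.2 m/s
Δx = v₀t + ½at² = 45.4·1 + 0.5·-2.2·1² = 44.3 m

Phase 4 (accelerating): v₀ = 43.2 m/s, a = 5.2 m/s².
v = v₀ + at → t = (63 − 43.2) / 5.2 = 3.82 s
v² = v₀² + 2aΔx → Δx = (63² − 43.2²)/(2·5.2) = 203 m
Total distance = 114 + 202 + 44.3 + 203 = 563 m

563 m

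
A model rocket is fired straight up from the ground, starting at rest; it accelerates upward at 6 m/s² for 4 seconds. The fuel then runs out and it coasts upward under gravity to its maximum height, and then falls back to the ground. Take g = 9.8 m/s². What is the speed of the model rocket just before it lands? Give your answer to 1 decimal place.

Phase 1 (powered ascent): v₀ = 0 m/s, a = 6 m/s².
v = v₀ + at = 0 + (6)(4) = 24.0 m/s
Δx = v₀t + ½at² = 0·4 + 0.5·6·4² = 48.0 m

Phase 2 (coasting upward): v₀ = 24.0 m/s, a = -9.8 m/s².
v = v₀ + at → t = (0 − 24.0) / -9.8 = 2.45 s
v² = v₀² + 2aΔx → Δx = (0² − 24.0²)/(2·-9.8) = 29.4 m

Phase 3 (free fall): v₀ = 0 m/s, a = -9.8 m/s².
Falls 77.4 m from rest: t = √(2·77.4/9.8) = 3.97 s; v = g·t = 38.9 m/s.
Impact speed = 38.9 m/s

38.9 m/s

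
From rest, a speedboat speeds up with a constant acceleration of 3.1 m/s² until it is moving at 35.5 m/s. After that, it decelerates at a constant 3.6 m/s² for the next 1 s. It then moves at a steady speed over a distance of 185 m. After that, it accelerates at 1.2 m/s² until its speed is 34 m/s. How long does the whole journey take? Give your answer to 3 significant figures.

20.0 s

Phase 1 (accelerating): v₀ = 0 m/s, a = 3.1 m/s².
v = v₀ + at → t = (35.5 − 0) / 3.1 = 11.5 s
v² = v₀² + 2aΔx → Δx = (35.5² − 0²)/(2·3.1) = 203 m

Phase 2 (decelerating): v₀ = 35.5 m/s, a = -3.6 m/s².
v = v₀ + at = 35.5 + (-3.6)(1) = 31.9 m/s
Δx = v₀t + ½at² = 35.5·1 + 0.5·-3.6·1² = 33.7 m

Phase 3 (constant speed): v₀ = 31.9 m/s, a = 0 m/s².
Constant speed: t = d/v = 185/31.9 = 5.80 s

Phase 4 (accelerating): v₀ = 31.9 m/s, a = 1.2 m/s².
v = v₀ + at → t = (34 − 31.9) / 1.2 = 1.75 s
v² = v₀² + 2aΔx → Δx = (34² − 31.9²)/(2·1.2) = 57.7 m
Total time = 11.5 + 1.00 + 5.80 + 1.75 = 20.0 s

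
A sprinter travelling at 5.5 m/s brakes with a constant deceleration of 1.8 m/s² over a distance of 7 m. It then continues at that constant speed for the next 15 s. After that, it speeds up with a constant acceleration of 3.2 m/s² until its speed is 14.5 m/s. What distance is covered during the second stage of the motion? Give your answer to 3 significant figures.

Phase 1 (decelerating): v₀ = 5.50 m/s, a = -1.8 m/s².
v² = v₀² + 2aΔx = 5.50² + 2·-1.8·7 = 5.05 → v = 2.25 m/s
t = (v − v₀)/a = (2.25 − 5.50)/-1.8 = 1.81 s

Phase 2 (constant speed): v₀ = 2.25 m/s, a = 0 m/s².
v = v₀ + at = 2.25 + (0)(15) = 2.25 m/s
Δx = v₀t + ½at² = 2.25·15 + 0.5·0·15² = 33.7 m
Distance in phase 2 = 33.7 m

33.7 m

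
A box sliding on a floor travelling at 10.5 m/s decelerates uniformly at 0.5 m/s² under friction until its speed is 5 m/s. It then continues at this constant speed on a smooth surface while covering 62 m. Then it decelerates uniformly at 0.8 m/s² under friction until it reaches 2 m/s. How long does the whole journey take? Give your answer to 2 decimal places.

Phase 1 (decelerating): v₀ = 10.5 m/s, a = -0.5 m/s².
v = v₀ + at → t = (5 − 10.5) / -0.5 = 11.0 s
v² = v₀² + 2aΔx → Δx = (5² − 10.5²)/(2·-0.5) = 85.2 m

Phase 2 (constant speed): v₀ = 5.00 m/s, a = 0 m/s².
Constant speed: t = d/v = 62/5.00 = 12.4 s

Phase 3 (decelerating): v₀ = 5.00 m/s, a = -0.8 m/s².
v = v₀ + at → t = (2 − 5.00) / -0.8 = 3.75 s
v² = v₀² + 2aΔx → Δx = (2² − 5.00²)/(2·-0.8) = 13.1 m
Total time = 11.0 + 12.4 + 3.75 = 27.1 s

27.15 s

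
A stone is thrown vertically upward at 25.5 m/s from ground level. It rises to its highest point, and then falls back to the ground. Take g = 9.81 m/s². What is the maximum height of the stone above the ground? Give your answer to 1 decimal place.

33.1 m

Phase 1 (rising): v₀ = 25.5 m/s, a = -9.81 m/s².
v = v₀ + at → t = (0 − 25.5) / -9.81 = 2.60 s
v² = v₀² + 2aΔx → Δx = (0² − 25.5²)/(2·-9.81) = 33.1 m
Maximum height = 33.1 m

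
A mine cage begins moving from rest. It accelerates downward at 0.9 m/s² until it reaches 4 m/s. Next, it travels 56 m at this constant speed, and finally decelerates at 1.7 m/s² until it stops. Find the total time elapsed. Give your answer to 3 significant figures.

Phase 1 (accelerating): v₀ = 0 m/s, a = 0.9 m/s².
v = v₀ + at → t = (4 − 0) / 0.9 = 4.44 s
v² = v₀² + 2aΔx → Δx = (4² − 0²)/(2·0.9) = 8.89 m

Phase 2 (constant speed): v₀ = 4.00 m/s, a = 0 m/s².
Constant speed: t = d/v = 56/4.00 = 14.0 s

Phase 3 (decelerating): v₀ = 4.00 m/s, a = -1.7 m/s².
v = v₀ + at → t = (0 − 4.00) / -1.7 = 2.35 s
v² = v₀² + 2aΔx → Δx = (0² − 4.00²)/(2·-1.7) = 4.71 m
Total time = 4.44 + 14.0 + 2.35 = 20.8 s

20.8 s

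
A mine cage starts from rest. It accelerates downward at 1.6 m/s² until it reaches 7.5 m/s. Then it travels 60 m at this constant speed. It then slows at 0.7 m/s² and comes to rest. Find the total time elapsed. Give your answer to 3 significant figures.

Phase 1 (accelerating): v₀ = 0 m/s, a = 1.6 m/s².
v = v₀ + at → t = (7.5 − 0) / 1.6 = 4.69 s
v² = v₀² + 2aΔx → Δx = (7.5² − 0²)/(2·1.6) = 17.6 m

Phase 2 (constant speed): v₀ = 7.50 m/s, a = 0 m/s².
Constant speed: t = d/v = 60/7.50 = 8.00 s

Phase 3 (decelerating): v₀ = 7.50 m/s, a = -0.7 m/s².
v = v₀ + at → t = (0 − 7.50) / -0.7 = 10.7 s
v² = v₀² + 2aΔx → Δx = (0² − 7.50²)/(2·-0.7) = 40.2 m
Total time = 4.69 + 8.00 + 10.7 = 23.4 s

23.4 s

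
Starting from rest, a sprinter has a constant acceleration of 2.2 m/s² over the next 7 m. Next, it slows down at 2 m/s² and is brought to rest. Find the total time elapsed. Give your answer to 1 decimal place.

5.3 s

Phase 1 (accelerating): v₀ = 0 m/s, a = 2.2 m/s².
v² = v₀² + 2aΔx = 0² + 2·2.2·7 = 30.8 → v = 5.55 m/s
t = (v − v₀)/a = (5.55 − 0)/2.2 = 2.52 s

Phase 2 (decelerating): v₀ = 5.55 m/s, a = -2 m/s².
v = v₀ + at → t = (0 − 5.55) / -2 = 2.77 s
v² = v₀² + 2aΔx → Δx = (0² − 5.55²)/(2·-2) = 7.70 m
Total time = 2.52 + 2.77 = 5.30 s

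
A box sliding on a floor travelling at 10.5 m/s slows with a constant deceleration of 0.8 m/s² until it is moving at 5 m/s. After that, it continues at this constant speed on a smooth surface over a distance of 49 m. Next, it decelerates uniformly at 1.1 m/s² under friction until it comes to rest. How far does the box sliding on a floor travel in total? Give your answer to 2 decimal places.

Phase 1 (decelerating): v₀ = 10.5 m/s, a = -0.8 m/s².
v = v₀ + at → t = (5 − 10.5) / -0.8 = 6.88 s
v² = v₀² + 2aΔx → Δx = (5² − 10.5²)/(2·-0.8) = 53.3 m

Phase 2 (constant speed): v₀ = 5.00 m/s, a = 0 m/s².
Constant speed: t = d/v = 49/5.00 = 9.80 s

Phase 3 (decelerating): v₀ = 5.00 m/s, a = -1.1 m/s².
v = v₀ + at → t = (0 − 5.00) / -1.1 = 4.55 s
v² = v₀² + 2aΔx → Δx = (0² − 5.00²)/(2·-1.1) = 11.4 m
Total distance = 53.3 + 49.0 + 11.4 = 114 m

113.64 m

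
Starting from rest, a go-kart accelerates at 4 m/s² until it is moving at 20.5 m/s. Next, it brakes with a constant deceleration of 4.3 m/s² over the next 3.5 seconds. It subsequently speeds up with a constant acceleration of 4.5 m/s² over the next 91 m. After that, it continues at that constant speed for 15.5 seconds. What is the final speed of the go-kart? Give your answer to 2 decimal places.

29.13 m/s

Phase 1 (accelerating): v₀ = 0 m/s, a = 4 m/s².
v = v₀ + at → t = (20.5 − 0) / 4 = 5.12 s
v² = v₀² + 2aΔx → Δx = (20.5² − 0²)/(2·4) = 52.5 m

Phase 2 (decelerating): v₀ = 20.5 m/s, a = -4.3 m/s².
v = v₀ + at = 20.5 + (-4.3)(3.5) = 5.45 m/s
Δx = v₀t + ½at² = 20.5·3.5 + 0.5·-4.3·3.5² = 45.4 m

Phase 3 (accelerating): v₀ = 5.45 m/s, a = 4.5 m/s².
v² = v₀² + 2aΔx = 5.45² + 2·4.5·91 = 849 → v = 29.1 m/s
t = (v − v₀)/a = (29.1 − 5.45)/4.5 = 5.26 s

Phase 4 (constant speed): v₀ = 29.1 m/s, a = 0 m/s².
v = v₀ + at = 29.1 + (0)(15.5) = 29.1 m/s
Δx = v₀t + ½at² = 29.1·15.5 + 0.5·0·15.5² = 452 m
Final speed = 29.1 m/s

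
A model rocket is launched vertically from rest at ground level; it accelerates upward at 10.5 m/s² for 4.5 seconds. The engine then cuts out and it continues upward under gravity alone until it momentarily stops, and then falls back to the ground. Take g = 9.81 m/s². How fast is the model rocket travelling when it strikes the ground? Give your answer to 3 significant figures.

Phase 1 (powered ascent): v₀ = 0 m/s, a = 10.5 m/s².
v = v₀ + at = 0 + (10.5)(4.5) = 47.2 m/s
Δx = v₀t + ½at² = 0·4.5 + 0.5·10.5·4.5² = 106 m

Phase 2 (coasting upward): v₀ = 47.2 m/s, a = -9.81 m/s².
v = v₀ + at → t = (0 − 47.2) / -9.81 = 4.82 s
v² = v₀² + 2aΔx → Δx = (0² − 47.2²)/(2·-9.81) = 114 m

Phase 3 (free fall): v₀ = 0 m/s, a = -9.81 m/s².
Falls 220 m from rest: t = √(2·220/9.81) = 6.70 s; v = g·t = 65.7 m/s.
Impact speed = 65.7 m/s

65.7 m/s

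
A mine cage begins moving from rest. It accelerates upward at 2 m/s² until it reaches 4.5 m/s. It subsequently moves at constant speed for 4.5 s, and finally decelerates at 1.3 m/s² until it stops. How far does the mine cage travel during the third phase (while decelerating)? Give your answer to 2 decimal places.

7.79 m

Phase 1 (accelerating): v₀ = 0 m/s, a = 2 m/s².
v = v₀ + at → t = (4.5 − 0) / 2 = 2.25 s
v² = v₀² + 2aΔx → Δx = (4.5² − 0²)/(2·2) = 5.06 m

Phase 2 (constant speed): v₀ = 4.50 m/s, a = 0 m/s².
v = v₀ + at = 4.50 + (0)(4.5) = 4.50 m/s
Δx = v₀t + ½at² = 4.50·4.5 + 0.5·0·4.5² = 20.2 m

Phase 3 (decelerating): v₀ = 4.50 m/s, a = -1.3 m/s².
v = v₀ + at → t = (0 − 4.50) / -1.3 = 3.46 s
v² = v₀² + 2aΔx → Δx = (0² − 4.50²)/(2·-1.3) = 7.79 m
Distance in phase 3 = 7.79 m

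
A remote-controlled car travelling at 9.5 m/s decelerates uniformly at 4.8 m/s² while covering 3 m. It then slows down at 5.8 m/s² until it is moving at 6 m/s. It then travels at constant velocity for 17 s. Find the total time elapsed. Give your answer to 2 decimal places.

17.66 s

Phase 1 (decelerating): v₀ = 9.50 m/s, a = -4.8 m/s².
v² = v₀² + 2aΔx = 9.50² + 2·-4.8·3 = 61.5 → v = 7.84 m/s
t = (v − v₀)/a = (7.84 − 9.50)/-4.8 = 0.346 s

Phase 2 (decelerating): v₀ = 7.84 m/s, a = -5.8 m/s².
v = v₀ + at → t = (6 − 7.84) / -5.8 = 0.317 s
v² = v₀² + 2aΔx → Δx = (6² − 7.84²)/(2·-5.8) = 2.19 m

Phase 3 (constant speed): v₀ = 6.00 m/s, a = 0 m/s².
v = v₀ + at = 6.00 + (0)(17) = 6.00 m/s
Δx = v₀t + ½at² = 6.00·17 + 0.5·0·17² = 102 m
Total time = 0.346 + 0.317 + 17.0 = 17.7 s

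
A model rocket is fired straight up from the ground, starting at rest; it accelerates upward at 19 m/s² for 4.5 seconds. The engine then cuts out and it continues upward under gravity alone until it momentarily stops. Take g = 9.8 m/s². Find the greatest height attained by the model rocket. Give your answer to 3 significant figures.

Phase 1 (powered ascent): v₀ = 0 m/s, a = 19 m/s².
v = v₀ + at = 0 + (19)(4.5) = 85.5 m/s
Δx = v₀t + ½at² = 0·4.5 + 0.5·19·4.5² = 192 m

Phase 2 (coasting upward): v₀ = 85.5 m/s, a = -9.8 m/s².
v = v₀ + at → t = (0 − 85.5) / -9.8 = 8.72 s
v² = v₀² + 2aΔx → Δx = (0² − 85.5²)/(2·-9.8) = 373 m
Maximum height = 192 + 373 = 565 m

565 m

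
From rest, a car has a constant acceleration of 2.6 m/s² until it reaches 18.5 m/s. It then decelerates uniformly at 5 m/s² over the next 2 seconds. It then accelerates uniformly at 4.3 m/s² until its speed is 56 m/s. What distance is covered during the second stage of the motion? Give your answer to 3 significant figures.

27.0 m

Phase 1 (accelerating): v₀ = 0 m/s, a = 2.6 m/s².
v = v₀ + at → t = (18.5 − 0) / 2.6 = 7.12 s
v² = v₀² + 2aΔx → Δx = (18.5² − 0²)/(2·2.6) = 65.8 m

Phase 2 (decelerating): v₀ = 18.5 m/s, a = -5 m/s².
v = v₀ + at = 18.5 + (-5)(2) = 8.50 m/s
Δx = v₀t + ½at² = 18.5·2 + 0.5·-5·2² = 27.0 m
Distance in phase 2 = 27.0 m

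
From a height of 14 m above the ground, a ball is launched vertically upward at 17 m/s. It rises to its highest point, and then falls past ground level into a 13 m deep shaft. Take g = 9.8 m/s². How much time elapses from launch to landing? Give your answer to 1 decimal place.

4.7 s

Phase 1 (rising): v₀ = 17.0 m/s, a = -9.8 m/s².
v = v₀ + at → t = (0 − 17.0) / -9.8 = 1.73 s
v² = v₀² + 2aΔx → Δx = (0² − 17.0²)/(2·-9.8) = 14.7 m

Phase 2 (falling): v₀ = 0 m/s, a = -9.8 m/s².
Falls 41.7 m from rest: t = √(2·41.7/9.8) = 2.92 s; v = g·t = 28.6 m/s.
Total time = 1.73 + 2.92 = 4.65 s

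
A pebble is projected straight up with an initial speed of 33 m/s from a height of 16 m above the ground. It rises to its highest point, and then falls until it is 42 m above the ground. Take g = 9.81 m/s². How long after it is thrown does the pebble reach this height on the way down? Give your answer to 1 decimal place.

Phase 1 (rising): v₀ = 33.0 m/s, a = -9.81 m/s².
v = v₀ + at → t = (0 − 33.0) / -9.81 = 3.36 s
v² = v₀² + 2aΔx → Δx = (0² − 33.0²)/(2·-9.81) = 55.5 m

Phase 2 (falling): v₀ = 0 m/s, a = -9.81 m/s².
Falls 29.5 m from rest: t = √(2·29.5/9.81) = 2.45 s; v = g·t = 24.1 m/s.
Total time = 3.36 + 2.45 = 5.82 s

5.8 s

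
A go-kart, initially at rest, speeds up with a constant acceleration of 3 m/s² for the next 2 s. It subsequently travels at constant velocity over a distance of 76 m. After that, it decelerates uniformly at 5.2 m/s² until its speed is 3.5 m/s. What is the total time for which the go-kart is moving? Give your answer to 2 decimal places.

15.15 s

Phase 1 (accelerating): v₀ = 0 m/s, a = 3 m/s².
v = v₀ + at = 0 + (3)(2) = 6.00 m/s
Δx = v₀t + ½at² = 0·2 + 0.5·3·2² = 6.00 m

Phase 2 (constant speed): v₀ = 6.00 m/s, a = 0 m/s².
Constant speed: t = d/v = 76/6.00 = 12.7 s

Phase 3 (decelerating): v₀ = 6.00 m/s, a = -5.2 m/s².
v = v₀ + at → t = (3.5 − 6.00) / -5.2 = 0.481 s
v² = v₀² + 2aΔx → Δx = (3.5² − 6.00²)/(2·-5.2) = 2.28 m
Total time = 2.00 + 12.7 + 0.481 = 15.1 s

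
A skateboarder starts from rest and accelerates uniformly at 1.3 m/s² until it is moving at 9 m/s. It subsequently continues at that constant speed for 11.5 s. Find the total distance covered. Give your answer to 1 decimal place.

Phase 1 (accelerating): v₀ = 0 m/s, a = 1.3 m/s².
v = v₀ + at → t = (9 − 0) / 1.3 = 6.92 s
v² = v₀² + 2aΔx → Δx = (9² − 0²)/(2·1.3) = 31.2 m

Phase 2 (constant speed): v₀ = 9.00 m/s, a = 0 m/s².
v = v₀ + at = 9.00 + (0)(11.5) = 9.00 m/s
Δx = v₀t + ½at² = 9.00·11.5 + 0.5·0·11.5² = 104 m
Total distance = 31.2 + 104 = 135 m

134.7 m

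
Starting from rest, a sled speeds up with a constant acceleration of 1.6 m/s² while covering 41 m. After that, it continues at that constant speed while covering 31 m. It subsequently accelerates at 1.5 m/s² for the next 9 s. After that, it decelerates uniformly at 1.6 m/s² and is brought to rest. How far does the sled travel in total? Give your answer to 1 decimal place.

430.4 m

Phase 1 (accelerating): v₀ = 0 m/s, a = 1.6 m/s².
v² = v₀² + 2aΔx = 0² + 2·1.6·41 = 131 → v = 11.5 m/s
t = (v − v₀)/a = (11.5 − 0)/1.6 = 7.16 s

Phase 2 (constant speed): v₀ = 11.5 m/s, a = 0 m/s².
Constant speed: t = d/v = 31/11.5 = 2.71 s

Phase 3 (accelerating): v₀ = 11.5 m/s, a = 1.5 m/s².
v = v₀ + at = 11.5 + (1.5)(9) = 25.0 m/s
Δx = v₀t + ½at² = 11.5·9 + 0.5·1.5·9² = 164 m

Phase 4 (decelerating): v₀ = 25.0 m/s, a = -1.6 m/s².
v = v₀ + at → t = (0 − 25.0) / -1.6 = 15.6 s
v² = v₀² + 2aΔx → Δx = (0² − 25.0²)/(2·-1.6) = 195 m
Total distance = 41.0 + 31.0 + 164 + 195 = 430 m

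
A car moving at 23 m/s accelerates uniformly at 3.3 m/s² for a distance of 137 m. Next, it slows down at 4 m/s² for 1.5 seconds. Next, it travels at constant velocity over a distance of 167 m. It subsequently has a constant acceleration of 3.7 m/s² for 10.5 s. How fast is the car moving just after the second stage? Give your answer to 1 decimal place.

31.9 m/s

Phase 1 (accelerating): v₀ = 23.0 m/s, a = 3.3 m/s².
v² = v₀² + 2aΔx = 23.0² + 2·3.3·137 = 1430 → v = 37.9 m/s
t = (v − v₀)/a = (37.9 − 23.0)/3.3 = 4.50 s

Phase 2 (decelerating): v₀ = 37.9 m/s, a = -4 m/s².
v = v₀ + at = 37.9 + (-4)(1.5) = 31.9 m/s
Δx = v₀t + ½at² = 37.9·1.5 + 0.5·-4·1.5² = 52.3 m
Speed at end of phase 2 = 31.9 m/s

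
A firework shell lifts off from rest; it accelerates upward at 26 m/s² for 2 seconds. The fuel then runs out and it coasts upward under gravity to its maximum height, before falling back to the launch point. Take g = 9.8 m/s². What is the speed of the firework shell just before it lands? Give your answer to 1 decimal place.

Phase 1 (powered ascent): v₀ = 0 m/s, a = 26 m/s².
v = v₀ + at = 0 + (26)(2) = 52.0 m/s
Δx = v₀t + ½at² = 0·2 + 0.5·26·2² = 52.0 m

Phase 2 (coasting upward): v₀ = 52.0 m/s, a = -9.8 m/s².
v = v₀ + at → t = (0 − 52.0) / -9.8 = 5.31 s
v² = v₀² + 2aΔx → Δx = (0² − 52.0²)/(2·-9.8) = 138 m

Phase 3 (free fall): v₀ = 0 m/s, a = -9.8 m/s².
Falls 190 m from rest: t = √(2·190/9.8) = 6.23 s; v = g·t = 61.0 m/s.
Impact speed = 61.0 m/s

61.0 m/s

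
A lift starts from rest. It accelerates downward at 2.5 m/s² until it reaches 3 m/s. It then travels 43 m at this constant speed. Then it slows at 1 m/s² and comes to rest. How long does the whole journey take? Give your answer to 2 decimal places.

Phase 1 (accelerating): v₀ = 0 m/s, a = 2.5 m/s².
v = v₀ + at → t = (3 − 0) / 2.5 = 1.20 s
v² = v₀² + 2aΔx → Δx = (3² − 0²)/(2·2.5) = 1.80 m

Phase 2 (constant speed): v₀ = 3.00 m/s, a = 0 m/s².
Constant speed: t = d/v = 43/3.00 = 14.3 s

Phase 3 (decelerating): v₀ = 3.00 m/s, a = -1 m/s².
v = v₀ + at → t = (0 − 3.00) / -1 = 3.00 s
v² = v₀² + 2aΔx → Δx = (0² − 3.00²)/(2·-1) = 4.50 m
Total time = 1.20 + 14.3 + 3.00 = 18.5 s

18.53 s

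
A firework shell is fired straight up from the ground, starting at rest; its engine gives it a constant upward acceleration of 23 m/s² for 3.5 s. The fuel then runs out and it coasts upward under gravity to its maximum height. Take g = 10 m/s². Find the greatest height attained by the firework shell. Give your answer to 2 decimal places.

Phase 1 (powered ascent): v₀ = 0 m/s, a = 23 m/s².
v = v₀ + at = 0 + (23)(3.5) = 80.5 m/s
Δx = v₀t + ½at² = 0·3.5 + 0.5·23·3.5² = 141 m

Phase 2 (coasting upward): v₀ = 80.5 m/s, a = -10 m/s².
v = v₀ + at → t = (0 − 80.5) / -10 = 8.05 s
v² = v₀² + 2aΔx → Δx = (0² − 80.5²)/(2·-10) = 324 m
Maximum height = 141 + 324 = 465 m

464.89 m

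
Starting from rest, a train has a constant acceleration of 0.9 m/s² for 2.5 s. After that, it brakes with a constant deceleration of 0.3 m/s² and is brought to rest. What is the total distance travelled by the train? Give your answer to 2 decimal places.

Phase 1 (accelerating): v₀ = 0 m/s, a = 0.9 m/s².
v = v₀ + at = 0 + (0.9)(2.5) = 2.25 m/s
Δx = v₀t + ½at² = 0·2.5 + 0.5·0.9·2.5² = 2.81 m

Phase 2 (decelerating): v₀ = 2.25 m/s, a = -0.3 m/s².
v = v₀ + at → t = (0 − 2.25) / -0.3 = 7.50 s
v² = v₀² + 2aΔx → Δx = (0² − 2.25²)/(2·-0.3) = 8.44 m
Total distance = 2.81 + 8.44 = 11.2 m

11.25 m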